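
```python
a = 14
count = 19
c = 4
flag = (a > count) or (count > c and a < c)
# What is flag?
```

Trace (tracking flag):
a = 14  # -> a = 14
count = 19  # -> count = 19
c = 4  # -> c = 4
flag = a > count or (count > c and a < c)  # -> flag = False

Answer: False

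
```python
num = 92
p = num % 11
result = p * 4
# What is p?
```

Trace (tracking p):
num = 92  # -> num = 92
p = num % 11  # -> p = 4
result = p * 4  # -> result = 16

Answer: 4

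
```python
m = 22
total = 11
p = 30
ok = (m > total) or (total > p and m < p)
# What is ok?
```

Answer: True

Derivation:
Trace (tracking ok):
m = 22  # -> m = 22
total = 11  # -> total = 11
p = 30  # -> p = 30
ok = m > total or (total > p and m < p)  # -> ok = True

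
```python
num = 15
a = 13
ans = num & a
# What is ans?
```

Trace (tracking ans):
num = 15  # -> num = 15
a = 13  # -> a = 13
ans = num & a  # -> ans = 13

Answer: 13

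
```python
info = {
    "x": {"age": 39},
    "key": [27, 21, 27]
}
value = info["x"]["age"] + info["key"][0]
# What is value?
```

Answer: 66

Derivation:
Trace (tracking value):
info = {'x': {'age': 39}, 'key': [27, 21, 27]}  # -> info = {'x': {'age': 39}, 'key': [27, 21, 27]}
value = info['x']['age'] + info['key'][0]  # -> value = 66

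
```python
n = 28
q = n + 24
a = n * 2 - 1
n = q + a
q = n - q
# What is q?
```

Answer: 55

Derivation:
Trace (tracking q):
n = 28  # -> n = 28
q = n + 24  # -> q = 52
a = n * 2 - 1  # -> a = 55
n = q + a  # -> n = 107
q = n - q  # -> q = 55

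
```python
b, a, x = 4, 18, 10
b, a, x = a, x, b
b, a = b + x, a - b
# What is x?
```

Trace (tracking x):
b, a, x = (4, 18, 10)  # -> b = 4, a = 18, x = 10
b, a, x = (a, x, b)  # -> b = 18, a = 10, x = 4
b, a = (b + x, a - b)  # -> b = 22, a = -8

Answer: 4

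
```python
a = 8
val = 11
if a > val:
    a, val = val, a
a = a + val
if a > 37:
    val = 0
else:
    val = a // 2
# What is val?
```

Trace (tracking val):
a = 8  # -> a = 8
val = 11  # -> val = 11
if a > val:  # condition is False
a = a + val  # -> a = 19
if a > 37:  # condition is False
else:
    val = a // 2  # -> val = 9

Answer: 9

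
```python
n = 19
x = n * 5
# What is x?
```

Trace (tracking x):
n = 19  # -> n = 19
x = n * 5  # -> x = 95

Answer: 95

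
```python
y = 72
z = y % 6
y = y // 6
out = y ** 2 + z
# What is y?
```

Answer: 12

Derivation:
Trace (tracking y):
y = 72  # -> y = 72
z = y % 6  # -> z = 0
y = y // 6  # -> y = 12
out = y ** 2 + z  # -> out = 144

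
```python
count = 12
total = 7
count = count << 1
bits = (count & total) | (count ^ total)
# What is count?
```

Answer: 24

Derivation:
Trace (tracking count):
count = 12  # -> count = 12
total = 7  # -> total = 7
count = count << 1  # -> count = 24
bits = count & total | count ^ total  # -> bits = 31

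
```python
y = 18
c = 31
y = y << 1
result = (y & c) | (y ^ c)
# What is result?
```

Trace (tracking result):
y = 18  # -> y = 18
c = 31  # -> c = 31
y = y << 1  # -> y = 36
result = y & c | y ^ c  # -> result = 63

Answer: 63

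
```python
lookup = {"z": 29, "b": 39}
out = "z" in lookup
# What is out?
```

Trace (tracking out):
lookup = {'z': 29, 'b': 39}  # -> lookup = {'z': 29, 'b': 39}
out = 'z' in lookup  # -> out = True

Answer: True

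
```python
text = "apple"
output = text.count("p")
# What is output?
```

Trace (tracking output):
text = 'apple'  # -> text = 'apple'
output = text.count('p')  # -> output = 2

Answer: 2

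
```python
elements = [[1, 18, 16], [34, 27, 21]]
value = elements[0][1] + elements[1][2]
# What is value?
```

Trace (tracking value):
elements = [[1, 18, 16], [34, 27, 21]]  # -> elements = [[1, 18, 16], [34, 27, 21]]
value = elements[0][1] + elements[1][2]  # -> value = 39

Answer: 39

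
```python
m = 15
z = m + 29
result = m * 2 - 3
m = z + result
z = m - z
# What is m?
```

Answer: 71

Derivation:
Trace (tracking m):
m = 15  # -> m = 15
z = m + 29  # -> z = 44
result = m * 2 - 3  # -> result = 27
m = z + result  # -> m = 71
z = m - z  # -> z = 27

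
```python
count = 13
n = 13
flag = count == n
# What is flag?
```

Trace (tracking flag):
count = 13  # -> count = 13
n = 13  # -> n = 13
flag = count == n  # -> flag = True

Answer: True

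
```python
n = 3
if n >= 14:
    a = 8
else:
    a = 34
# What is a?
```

Answer: 34

Derivation:
Trace (tracking a):
n = 3  # -> n = 3
if n >= 14:  # condition is False
else:
    a = 34  # -> a = 34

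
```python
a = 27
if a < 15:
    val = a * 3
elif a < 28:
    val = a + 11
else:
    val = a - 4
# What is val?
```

Answer: 38

Derivation:
Trace (tracking val):
a = 27  # -> a = 27
if a < 15:  # condition is False
elif a < 28:  # condition is True
    val = a + 11  # -> val = 38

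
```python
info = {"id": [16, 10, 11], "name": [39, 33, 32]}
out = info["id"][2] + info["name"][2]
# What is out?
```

Answer: 43

Derivation:
Trace (tracking out):
info = {'id': [16, 10, 11], 'name': [39, 33, 32]}  # -> info = {'id': [16, 10, 11], 'name': [39, 33, 32]}
out = info['id'][2] + info['name'][2]  # -> out = 43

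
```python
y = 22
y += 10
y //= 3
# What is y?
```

Trace (tracking y):
y = 22  # -> y = 22
y += 10  # -> y = 32
y //= 3  # -> y = 10

Answer: 10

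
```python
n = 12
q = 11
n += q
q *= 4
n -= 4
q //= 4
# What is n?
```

Answer: 19

Derivation:
Trace (tracking n):
n = 12  # -> n = 12
q = 11  # -> q = 11
n += q  # -> n = 23
q *= 4  # -> q = 44
n -= 4  # -> n = 19
q //= 4  # -> q = 11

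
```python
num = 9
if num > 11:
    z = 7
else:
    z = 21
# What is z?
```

Answer: 21

Derivation:
Trace (tracking z):
num = 9  # -> num = 9
if num > 11:  # condition is False
else:
    z = 21  # -> z = 21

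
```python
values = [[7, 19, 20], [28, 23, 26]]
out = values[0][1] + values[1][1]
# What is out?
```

Answer: 42

Derivation:
Trace (tracking out):
values = [[7, 19, 20], [28, 23, 26]]  # -> values = [[7, 19, 20], [28, 23, 26]]
out = values[0][1] + values[1][1]  # -> out = 42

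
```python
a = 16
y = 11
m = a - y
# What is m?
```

Trace (tracking m):
a = 16  # -> a = 16
y = 11  # -> y = 11
m = a - y  # -> m = 5

Answer: 5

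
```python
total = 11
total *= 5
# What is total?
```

Trace (tracking total):
total = 11  # -> total = 11
total *= 5  # -> total = 55

Answer: 55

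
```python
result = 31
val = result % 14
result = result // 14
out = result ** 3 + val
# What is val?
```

Trace (tracking val):
result = 31  # -> result = 31
val = result % 14  # -> val = 3
result = result // 14  # -> result = 2
out = result ** 3 + val  # -> out = 11

Answer: 3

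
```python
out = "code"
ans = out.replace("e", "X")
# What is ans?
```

Trace (tracking ans):
out = 'code'  # -> out = 'code'
ans = out.replace('e', 'X')  # -> ans = 'codX'

Answer: 'codX'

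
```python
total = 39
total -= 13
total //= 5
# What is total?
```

Trace (tracking total):
total = 39  # -> total = 39
total -= 13  # -> total = 26
total //= 5  # -> total = 5

Answer: 5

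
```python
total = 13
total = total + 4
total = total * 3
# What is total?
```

Trace (tracking total):
total = 13  # -> total = 13
total = total + 4  # -> total = 17
total = total * 3  # -> total = 51

Answer: 51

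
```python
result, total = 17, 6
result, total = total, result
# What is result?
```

Trace (tracking result):
result, total = (17, 6)  # -> result = 17, total = 6
result, total = (total, result)  # -> result = 6, total = 17

Answer: 6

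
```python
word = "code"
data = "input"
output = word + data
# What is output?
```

Trace (tracking output):
word = 'code'  # -> word = 'code'
data = 'input'  # -> data = 'input'
output = word + data  # -> output = 'codeinput'

Answer: 'codeinput'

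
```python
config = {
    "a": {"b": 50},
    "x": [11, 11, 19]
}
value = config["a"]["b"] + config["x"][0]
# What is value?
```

Answer: 61

Derivation:
Trace (tracking value):
config = {'a': {'b': 50}, 'x': [11, 11, 19]}  # -> config = {'a': {'b': 50}, 'x': [11, 11, 19]}
value = config['a']['b'] + config['x'][0]  # -> value = 61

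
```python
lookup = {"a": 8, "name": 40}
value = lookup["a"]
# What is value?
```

Answer: 8

Derivation:
Trace (tracking value):
lookup = {'a': 8, 'name': 40}  # -> lookup = {'a': 8, 'name': 40}
value = lookup['a']  # -> value = 8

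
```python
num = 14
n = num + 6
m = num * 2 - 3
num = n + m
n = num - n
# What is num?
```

Answer: 45

Derivation:
Trace (tracking num):
num = 14  # -> num = 14
n = num + 6  # -> n = 20
m = num * 2 - 3  # -> m = 25
num = n + m  # -> num = 45
n = num - n  # -> n = 25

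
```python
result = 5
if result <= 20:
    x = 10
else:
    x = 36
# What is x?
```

Trace (tracking x):
result = 5  # -> result = 5
if result <= 20:  # condition is True
    x = 10  # -> x = 10

Answer: 10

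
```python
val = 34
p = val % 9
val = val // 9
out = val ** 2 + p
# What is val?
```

Answer: 3

Derivation:
Trace (tracking val):
val = 34  # -> val = 34
p = val % 9  # -> p = 7
val = val // 9  # -> val = 3
out = val ** 2 + p  # -> out = 16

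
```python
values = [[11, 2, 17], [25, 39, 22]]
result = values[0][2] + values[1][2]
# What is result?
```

Answer: 39

Derivation:
Trace (tracking result):
values = [[11, 2, 17], [25, 39, 22]]  # -> values = [[11, 2, 17], [25, 39, 22]]
result = values[0][2] + values[1][2]  # -> result = 39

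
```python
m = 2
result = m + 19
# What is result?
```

Trace (tracking result):
m = 2  # -> m = 2
result = m + 19  # -> result = 21

Answer: 21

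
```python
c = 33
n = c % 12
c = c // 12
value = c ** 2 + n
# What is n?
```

Trace (tracking n):
c = 33  # -> c = 33
n = c % 12  # -> n = 9
c = c // 12  # -> c = 2
value = c ** 2 + n  # -> value = 13

Answer: 9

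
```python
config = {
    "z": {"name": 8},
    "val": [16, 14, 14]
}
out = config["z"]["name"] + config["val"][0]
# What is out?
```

Trace (tracking out):
config = {'z': {'name': 8}, 'val': [16, 14, 14]}  # -> config = {'z': {'name': 8}, 'val': [16, 14, 14]}
out = config['z']['name'] + config['val'][0]  # -> out = 24

Answer: 24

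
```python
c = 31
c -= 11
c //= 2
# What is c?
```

Trace (tracking c):
c = 31  # -> c = 31
c -= 11  # -> c = 20
c //= 2  # -> c = 10

Answer: 10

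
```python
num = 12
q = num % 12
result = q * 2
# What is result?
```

Trace (tracking result):
num = 12  # -> num = 12
q = num % 12  # -> q = 0
result = q * 2  # -> result = 0

Answer: 0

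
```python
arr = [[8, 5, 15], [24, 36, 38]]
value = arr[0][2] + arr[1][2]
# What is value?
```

Trace (tracking value):
arr = [[8, 5, 15], [24, 36, 38]]  # -> arr = [[8, 5, 15], [24, 36, 38]]
value = arr[0][2] + arr[1][2]  # -> value = 53

Answer: 53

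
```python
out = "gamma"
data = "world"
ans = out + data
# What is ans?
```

Answer: 'gammaworld'

Derivation:
Trace (tracking ans):
out = 'gamma'  # -> out = 'gamma'
data = 'world'  # -> data = 'world'
ans = out + data  # -> ans = 'gammaworld'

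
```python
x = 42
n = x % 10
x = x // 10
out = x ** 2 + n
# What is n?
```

Answer: 2

Derivation:
Trace (tracking n):
x = 42  # -> x = 42
n = x % 10  # -> n = 2
x = x // 10  # -> x = 4
out = x ** 2 + n  # -> out = 18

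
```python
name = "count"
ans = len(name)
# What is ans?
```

Answer: 5

Derivation:
Trace (tracking ans):
name = 'count'  # -> name = 'count'
ans = len(name)  # -> ans = 5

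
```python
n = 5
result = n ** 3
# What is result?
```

Trace (tracking result):
n = 5  # -> n = 5
result = n ** 3  # -> result = 125

Answer: 125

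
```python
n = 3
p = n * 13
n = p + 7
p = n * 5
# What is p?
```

Answer: 230

Derivation:
Trace (tracking p):
n = 3  # -> n = 3
p = n * 13  # -> p = 39
n = p + 7  # -> n = 46
p = n * 5  # -> p = 230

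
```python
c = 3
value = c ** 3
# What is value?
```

Answer: 27

Derivation:
Trace (tracking value):
c = 3  # -> c = 3
value = c ** 3  # -> value = 27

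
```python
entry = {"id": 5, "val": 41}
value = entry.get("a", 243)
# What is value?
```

Answer: 243

Derivation:
Trace (tracking value):
entry = {'id': 5, 'val': 41}  # -> entry = {'id': 5, 'val': 41}
value = entry.get('a', 243)  # -> value = 243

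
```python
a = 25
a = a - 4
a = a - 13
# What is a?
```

Answer: 8

Derivation:
Trace (tracking a):
a = 25  # -> a = 25
a = a - 4  # -> a = 21
a = a - 13  # -> a = 8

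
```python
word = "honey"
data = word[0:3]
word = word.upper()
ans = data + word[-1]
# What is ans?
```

Answer: 'honY'

Derivation:
Trace (tracking ans):
word = 'honey'  # -> word = 'honey'
data = word[0:3]  # -> data = 'hon'
word = word.upper()  # -> word = 'HONEY'
ans = data + word[-1]  # -> ans = 'honY'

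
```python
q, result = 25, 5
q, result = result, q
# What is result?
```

Answer: 25

Derivation:
Trace (tracking result):
q, result = (25, 5)  # -> q = 25, result = 5
q, result = (result, q)  # -> q = 5, result = 25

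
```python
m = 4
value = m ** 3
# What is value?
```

Trace (tracking value):
m = 4  # -> m = 4
value = m ** 3  # -> value = 64

Answer: 64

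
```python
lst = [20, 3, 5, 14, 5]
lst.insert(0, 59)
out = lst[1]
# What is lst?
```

Trace (tracking lst):
lst = [20, 3, 5, 14, 5]  # -> lst = [20, 3, 5, 14, 5]
lst.insert(0, 59)  # -> lst = [59, 20, 3, 5, 14, 5]
out = lst[1]  # -> out = 20

Answer: [59, 20, 3, 5, 14, 5]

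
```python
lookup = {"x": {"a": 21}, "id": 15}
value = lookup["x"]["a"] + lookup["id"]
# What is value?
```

Answer: 36

Derivation:
Trace (tracking value):
lookup = {'x': {'a': 21}, 'id': 15}  # -> lookup = {'x': {'a': 21}, 'id': 15}
value = lookup['x']['a'] + lookup['id']  # -> value = 36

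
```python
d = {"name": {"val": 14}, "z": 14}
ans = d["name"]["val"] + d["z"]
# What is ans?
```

Trace (tracking ans):
d = {'name': {'val': 14}, 'z': 14}  # -> d = {'name': {'val': 14}, 'z': 14}
ans = d['name']['val'] + d['z']  # -> ans = 28

Answer: 28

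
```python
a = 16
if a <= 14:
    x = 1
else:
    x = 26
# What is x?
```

Answer: 26

Derivation:
Trace (tracking x):
a = 16  # -> a = 16
if a <= 14:  # condition is False
else:
    x = 26  # -> x = 26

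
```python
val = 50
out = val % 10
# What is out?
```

Answer: 0

Derivation:
Trace (tracking out):
val = 50  # -> val = 50
out = val % 10  # -> out = 0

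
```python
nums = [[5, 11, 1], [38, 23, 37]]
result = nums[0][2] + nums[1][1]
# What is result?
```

Answer: 24

Derivation:
Trace (tracking result):
nums = [[5, 11, 1], [38, 23, 37]]  # -> nums = [[5, 11, 1], [38, 23, 37]]
result = nums[0][2] + nums[1][1]  # -> result = 24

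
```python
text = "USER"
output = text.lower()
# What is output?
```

Trace (tracking output):
text = 'USER'  # -> text = 'USER'
output = text.lower()  # -> output = 'user'

Answer: 'user'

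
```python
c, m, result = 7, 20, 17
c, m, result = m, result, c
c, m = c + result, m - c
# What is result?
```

Trace (tracking result):
c, m, result = (7, 20, 17)  # -> c = 7, m = 20, result = 17
c, m, result = (m, result, c)  # -> c = 20, m = 17, result = 7
c, m = (c + result, m - c)  # -> c = 27, m = -3

Answer: 7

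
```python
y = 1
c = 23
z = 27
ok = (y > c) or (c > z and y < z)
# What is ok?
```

Answer: False

Derivation:
Trace (tracking ok):
y = 1  # -> y = 1
c = 23  # -> c = 23
z = 27  # -> z = 27
ok = y > c or (c > z and y < z)  # -> ok = False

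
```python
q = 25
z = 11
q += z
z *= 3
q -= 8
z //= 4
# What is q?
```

Answer: 28

Derivation:
Trace (tracking q):
q = 25  # -> q = 25
z = 11  # -> z = 11
q += z  # -> q = 36
z *= 3  # -> z = 33
q -= 8  # -> q = 28
z //= 4  # -> z = 8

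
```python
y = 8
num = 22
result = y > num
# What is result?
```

Answer: False

Derivation:
Trace (tracking result):
y = 8  # -> y = 8
num = 22  # -> num = 22
result = y > num  # -> result = False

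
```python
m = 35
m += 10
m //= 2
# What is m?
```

Answer: 22

Derivation:
Trace (tracking m):
m = 35  # -> m = 35
m += 10  # -> m = 45
m //= 2  # -> m = 22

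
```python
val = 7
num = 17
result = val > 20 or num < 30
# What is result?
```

Trace (tracking result):
val = 7  # -> val = 7
num = 17  # -> num = 17
result = val > 20 or num < 30  # -> result = True

Answer: True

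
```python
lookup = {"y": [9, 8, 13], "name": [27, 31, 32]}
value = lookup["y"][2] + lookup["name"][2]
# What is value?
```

Trace (tracking value):
lookup = {'y': [9, 8, 13], 'name': [27, 31, 32]}  # -> lookup = {'y': [9, 8, 13], 'name': [27, 31, 32]}
value = lookup['y'][2] + lookup['name'][2]  # -> value = 45

Answer: 45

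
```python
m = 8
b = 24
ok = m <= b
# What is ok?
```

Answer: True

Derivation:
Trace (tracking ok):
m = 8  # -> m = 8
b = 24  # -> b = 24
ok = m <= b  # -> ok = True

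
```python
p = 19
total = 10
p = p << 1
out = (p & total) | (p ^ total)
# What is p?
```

Answer: 38

Derivation:
Trace (tracking p):
p = 19  # -> p = 19
total = 10  # -> total = 10
p = p << 1  # -> p = 38
out = p & total | p ^ total  # -> out = 46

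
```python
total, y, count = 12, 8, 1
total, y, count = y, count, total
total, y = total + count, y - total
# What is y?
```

Trace (tracking y):
total, y, count = (12, 8, 1)  # -> total = 12, y = 8, count = 1
total, y, count = (y, count, total)  # -> total = 8, y = 1, count = 12
total, y = (total + count, y - total)  # -> total = 20, y = -7

Answer: -7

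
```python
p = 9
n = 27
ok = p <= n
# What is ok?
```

Trace (tracking ok):
p = 9  # -> p = 9
n = 27  # -> n = 27
ok = p <= n  # -> ok = True

Answer: True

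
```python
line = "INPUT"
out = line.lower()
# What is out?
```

Trace (tracking out):
line = 'INPUT'  # -> line = 'INPUT'
out = line.lower()  # -> out = 'input'

Answer: 'input'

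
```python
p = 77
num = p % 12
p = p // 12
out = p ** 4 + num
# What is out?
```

Trace (tracking out):
p = 77  # -> p = 77
num = p % 12  # -> num = 5
p = p // 12  # -> p = 6
out = p ** 4 + num  # -> out = 1301

Answer: 1301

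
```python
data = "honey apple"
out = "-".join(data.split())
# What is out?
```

Trace (tracking out):
data = 'honey apple'  # -> data = 'honey apple'
out = '-'.join(data.split())  # -> out = 'honey-apple'

Answer: 'honey-apple'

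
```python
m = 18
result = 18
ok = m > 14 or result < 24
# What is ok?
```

Trace (tracking ok):
m = 18  # -> m = 18
result = 18  # -> result = 18
ok = m > 14 or result < 24  # -> ok = True

Answer: True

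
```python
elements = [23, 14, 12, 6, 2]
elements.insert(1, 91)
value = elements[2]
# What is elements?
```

Answer: [23, 91, 14, 12, 6, 2]

Derivation:
Trace (tracking elements):
elements = [23, 14, 12, 6, 2]  # -> elements = [23, 14, 12, 6, 2]
elements.insert(1, 91)  # -> elements = [23, 91, 14, 12, 6, 2]
value = elements[2]  # -> value = 14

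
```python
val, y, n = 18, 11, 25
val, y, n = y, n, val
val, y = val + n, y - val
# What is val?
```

Trace (tracking val):
val, y, n = (18, 11, 25)  # -> val = 18, y = 11, n = 25
val, y, n = (y, n, val)  # -> val = 11, y = 25, n = 18
val, y = (val + n, y - val)  # -> val = 29, y = 14

Answer: 29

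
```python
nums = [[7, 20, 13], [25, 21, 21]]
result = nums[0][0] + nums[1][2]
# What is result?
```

Trace (tracking result):
nums = [[7, 20, 13], [25, 21, 21]]  # -> nums = [[7, 20, 13], [25, 21, 21]]
result = nums[0][0] + nums[1][2]  # -> result = 28

Answer: 28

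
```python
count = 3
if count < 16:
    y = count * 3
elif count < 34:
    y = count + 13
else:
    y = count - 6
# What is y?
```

Answer: 9

Derivation:
Trace (tracking y):
count = 3  # -> count = 3
if count < 16:  # condition is True
    y = count * 3  # -> y = 9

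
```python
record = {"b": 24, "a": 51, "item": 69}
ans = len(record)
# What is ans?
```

Answer: 3

Derivation:
Trace (tracking ans):
record = {'b': 24, 'a': 51, 'item': 69}  # -> record = {'b': 24, 'a': 51, 'item': 69}
ans = len(record)  # -> ans = 3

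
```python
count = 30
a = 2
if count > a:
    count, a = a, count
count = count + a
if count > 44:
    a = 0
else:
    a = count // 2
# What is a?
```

Trace (tracking a):
count = 30  # -> count = 30
a = 2  # -> a = 2
if count > a:  # condition is True
    count, a = (a, count)  # -> count = 2, a = 30
count = count + a  # -> count = 32
if count > 44:  # condition is False
else:
    a = count // 2  # -> a = 16

Answer: 16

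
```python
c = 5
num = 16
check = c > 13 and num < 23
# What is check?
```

Trace (tracking check):
c = 5  # -> c = 5
num = 16  # -> num = 16
check = c > 13 and num < 23  # -> check = False

Answer: False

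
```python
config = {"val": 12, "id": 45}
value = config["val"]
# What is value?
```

Answer: 12

Derivation:
Trace (tracking value):
config = {'val': 12, 'id': 45}  # -> config = {'val': 12, 'id': 45}
value = config['val']  # -> value = 12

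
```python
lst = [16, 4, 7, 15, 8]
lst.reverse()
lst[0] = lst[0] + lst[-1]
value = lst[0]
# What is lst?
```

Trace (tracking lst):
lst = [16, 4, 7, 15, 8]  # -> lst = [16, 4, 7, 15, 8]
lst.reverse()  # -> lst = [8, 15, 7, 4, 16]
lst[0] = lst[0] + lst[-1]  # -> lst = [24, 15, 7, 4, 16]
value = lst[0]  # -> value = 24

Answer: [24, 15, 7, 4, 16]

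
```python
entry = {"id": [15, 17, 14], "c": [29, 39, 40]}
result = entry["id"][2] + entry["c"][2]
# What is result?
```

Trace (tracking result):
entry = {'id': [15, 17, 14], 'c': [29, 39, 40]}  # -> entry = {'id': [15, 17, 14], 'c': [29, 39, 40]}
result = entry['id'][2] + entry['c'][2]  # -> result = 54

Answer: 54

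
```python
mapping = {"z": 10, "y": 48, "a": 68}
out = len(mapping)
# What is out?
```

Answer: 3

Derivation:
Trace (tracking out):
mapping = {'z': 10, 'y': 48, 'a': 68}  # -> mapping = {'z': 10, 'y': 48, 'a': 68}
out = len(mapping)  # -> out = 3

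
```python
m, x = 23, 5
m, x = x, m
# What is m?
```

Trace (tracking m):
m, x = (23, 5)  # -> m = 23, x = 5
m, x = (x, m)  # -> m = 5, x = 23

Answer: 5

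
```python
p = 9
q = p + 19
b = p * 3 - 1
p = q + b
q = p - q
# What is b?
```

Trace (tracking b):
p = 9  # -> p = 9
q = p + 19  # -> q = 28
b = p * 3 - 1  # -> b = 26
p = q + b  # -> p = 54
q = p - q  # -> q = 26

Answer: 26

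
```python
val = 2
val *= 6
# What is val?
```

Answer: 12

Derivation:
Trace (tracking val):
val = 2  # -> val = 2
val *= 6  # -> val = 12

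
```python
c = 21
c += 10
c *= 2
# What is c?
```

Answer: 62

Derivation:
Trace (tracking c):
c = 21  # -> c = 21
c += 10  # -> c = 31
c *= 2  # -> c = 62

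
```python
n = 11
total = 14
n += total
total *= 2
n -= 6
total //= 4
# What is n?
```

Trace (tracking n):
n = 11  # -> n = 11
total = 14  # -> total = 14
n += total  # -> n = 25
total *= 2  # -> total = 28
n -= 6  # -> n = 19
total //= 4  # -> total = 7

Answer: 19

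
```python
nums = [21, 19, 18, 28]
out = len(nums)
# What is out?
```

Trace (tracking out):
nums = [21, 19, 18, 28]  # -> nums = [21, 19, 18, 28]
out = len(nums)  # -> out = 4

Answer: 4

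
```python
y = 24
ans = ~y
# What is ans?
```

Trace (tracking ans):
y = 24  # -> y = 24
ans = ~y  # -> ans = -25

Answer: -25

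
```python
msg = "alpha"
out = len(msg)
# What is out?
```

Trace (tracking out):
msg = 'alpha'  # -> msg = 'alpha'
out = len(msg)  # -> out = 5

Answer: 5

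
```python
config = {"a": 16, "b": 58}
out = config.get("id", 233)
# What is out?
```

Trace (tracking out):
config = {'a': 16, 'b': 58}  # -> config = {'a': 16, 'b': 58}
out = config.get('id', 233)  # -> out = 233

Answer: 233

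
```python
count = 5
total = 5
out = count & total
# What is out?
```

Answer: 5

Derivation:
Trace (tracking out):
count = 5  # -> count = 5
total = 5  # -> total = 5
out = count & total  # -> out = 5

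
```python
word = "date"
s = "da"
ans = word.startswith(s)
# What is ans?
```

Trace (tracking ans):
word = 'date'  # -> word = 'date'
s = 'da'  # -> s = 'da'
ans = word.startswith(s)  # -> ans = True

Answer: True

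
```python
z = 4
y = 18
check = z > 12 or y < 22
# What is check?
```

Trace (tracking check):
z = 4  # -> z = 4
y = 18  # -> y = 18
check = z > 12 or y < 22  # -> check = True

Answer: True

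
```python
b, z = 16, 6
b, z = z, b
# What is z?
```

Trace (tracking z):
b, z = (16, 6)  # -> b = 16, z = 6
b, z = (z, b)  # -> b = 6, z = 16

Answer: 16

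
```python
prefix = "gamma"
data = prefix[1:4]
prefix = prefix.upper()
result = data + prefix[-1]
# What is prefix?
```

Answer: 'GAMMA'

Derivation:
Trace (tracking prefix):
prefix = 'gamma'  # -> prefix = 'gamma'
data = prefix[1:4]  # -> data = 'amm'
prefix = prefix.upper()  # -> prefix = 'GAMMA'
result = data + prefix[-1]  # -> result = 'ammA'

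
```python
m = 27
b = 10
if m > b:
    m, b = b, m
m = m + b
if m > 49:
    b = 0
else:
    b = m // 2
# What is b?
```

Trace (tracking b):
m = 27  # -> m = 27
b = 10  # -> b = 10
if m > b:  # condition is True
    m, b = (b, m)  # -> m = 10, b = 27
m = m + b  # -> m = 37
if m > 49:  # condition is False
else:
    b = m // 2  # -> b = 18

Answer: 18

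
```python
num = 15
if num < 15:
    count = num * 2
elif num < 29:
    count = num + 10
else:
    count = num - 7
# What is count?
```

Answer: 25

Derivation:
Trace (tracking count):
num = 15  # -> num = 15
if num < 15:  # condition is False
elif num < 29:  # condition is True
    count = num + 10  # -> count = 25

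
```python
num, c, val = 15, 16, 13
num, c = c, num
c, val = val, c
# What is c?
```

Trace (tracking c):
num, c, val = (15, 16, 13)  # -> num = 15, c = 16, val = 13
num, c = (c, num)  # -> num = 16, c = 15
c, val = (val, c)  # -> c = 13, val = 15

Answer: 13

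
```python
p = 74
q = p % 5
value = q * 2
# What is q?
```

Trace (tracking q):
p = 74  # -> p = 74
q = p % 5  # -> q = 4
value = q * 2  # -> value = 8

Answer: 4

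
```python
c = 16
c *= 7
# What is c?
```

Answer: 112

Derivation:
Trace (tracking c):
c = 16  # -> c = 16
c *= 7  # -> c = 112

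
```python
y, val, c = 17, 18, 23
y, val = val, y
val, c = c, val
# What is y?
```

Trace (tracking y):
y, val, c = (17, 18, 23)  # -> y = 17, val = 18, c = 23
y, val = (val, y)  # -> y = 18, val = 17
val, c = (c, val)  # -> val = 23, c = 17

Answer: 18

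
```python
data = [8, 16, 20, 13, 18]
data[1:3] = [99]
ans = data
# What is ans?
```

Trace (tracking ans):
data = [8, 16, 20, 13, 18]  # -> data = [8, 16, 20, 13, 18]
data[1:3] = [99]  # -> data = [8, 99, 13, 18]
ans = data  # -> ans = [8, 99, 13, 18]

Answer: [8, 99, 13, 18]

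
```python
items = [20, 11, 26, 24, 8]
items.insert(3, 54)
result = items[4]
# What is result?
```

Answer: 24

Derivation:
Trace (tracking result):
items = [20, 11, 26, 24, 8]  # -> items = [20, 11, 26, 24, 8]
items.insert(3, 54)  # -> items = [20, 11, 26, 54, 24, 8]
result = items[4]  # -> result = 24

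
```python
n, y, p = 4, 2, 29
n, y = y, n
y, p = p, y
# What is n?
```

Answer: 2

Derivation:
Trace (tracking n):
n, y, p = (4, 2, 29)  # -> n = 4, y = 2, p = 29
n, y = (y, n)  # -> n = 2, y = 4
y, p = (p, y)  # -> y = 29, p = 4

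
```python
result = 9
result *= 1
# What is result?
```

Answer: 9

Derivation:
Trace (tracking result):
result = 9  # -> result = 9
result *= 1  # -> result = 9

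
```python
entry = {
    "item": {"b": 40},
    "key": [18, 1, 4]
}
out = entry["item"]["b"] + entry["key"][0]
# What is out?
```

Answer: 58

Derivation:
Trace (tracking out):
entry = {'item': {'b': 40}, 'key': [18, 1, 4]}  # -> entry = {'item': {'b': 40}, 'key': [18, 1, 4]}
out = entry['item']['b'] + entry['key'][0]  # -> out = 58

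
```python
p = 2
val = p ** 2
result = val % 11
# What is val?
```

Trace (tracking val):
p = 2  # -> p = 2
val = p ** 2  # -> val = 4
result = val % 11  # -> result = 4

Answer: 4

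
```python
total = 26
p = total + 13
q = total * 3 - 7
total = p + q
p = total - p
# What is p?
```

Answer: 71

Derivation:
Trace (tracking p):
total = 26  # -> total = 26
p = total + 13  # -> p = 39
q = total * 3 - 7  # -> q = 71
total = p + q  # -> total = 110
p = total - p  # -> p = 71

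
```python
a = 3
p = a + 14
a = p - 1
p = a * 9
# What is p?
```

Answer: 144

Derivation:
Trace (tracking p):
a = 3  # -> a = 3
p = a + 14  # -> p = 17
a = p - 1  # -> a = 16
p = a * 9  # -> p = 144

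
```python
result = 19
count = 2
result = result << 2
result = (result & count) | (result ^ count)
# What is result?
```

Answer: 78

Derivation:
Trace (tracking result):
result = 19  # -> result = 19
count = 2  # -> count = 2
result = result << 2  # -> result = 76
result = result & count | result ^ count  # -> result = 78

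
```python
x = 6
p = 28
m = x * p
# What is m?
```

Answer: 168

Derivation:
Trace (tracking m):
x = 6  # -> x = 6
p = 28  # -> p = 28
m = x * p  # -> m = 168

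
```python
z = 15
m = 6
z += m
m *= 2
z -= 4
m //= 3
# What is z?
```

Trace (tracking z):
z = 15  # -> z = 15
m = 6  # -> m = 6
z += m  # -> z = 21
m *= 2  # -> m = 12
z -= 4  # -> z = 17
m //= 3  # -> m = 4

Answer: 17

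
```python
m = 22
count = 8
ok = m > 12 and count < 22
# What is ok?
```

Answer: True

Derivation:
Trace (tracking ok):
m = 22  # -> m = 22
count = 8  # -> count = 8
ok = m > 12 and count < 22  # -> ok = True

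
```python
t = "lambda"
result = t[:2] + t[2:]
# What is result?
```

Answer: 'lambda'

Derivation:
Trace (tracking result):
t = 'lambda'  # -> t = 'lambda'
result = t[:2] + t[2:]  # -> result = 'lambda'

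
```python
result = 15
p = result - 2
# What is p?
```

Trace (tracking p):
result = 15  # -> result = 15
p = result - 2  # -> p = 13

Answer: 13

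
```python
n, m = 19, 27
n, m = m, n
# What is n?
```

Answer: 27

Derivation:
Trace (tracking n):
n, m = (19, 27)  # -> n = 19, m = 27
n, m = (m, n)  # -> n = 27, m = 19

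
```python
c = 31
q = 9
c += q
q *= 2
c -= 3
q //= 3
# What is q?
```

Answer: 6

Derivation:
Trace (tracking q):
c = 31  # -> c = 31
q = 9  # -> q = 9
c += q  # -> c = 40
q *= 2  # -> q = 18
c -= 3  # -> c = 37
q //= 3  # -> q = 6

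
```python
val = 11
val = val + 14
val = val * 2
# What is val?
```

Answer: 50

Derivation:
Trace (tracking val):
val = 11  # -> val = 11
val = val + 14  # -> val = 25
val = val * 2  # -> val = 50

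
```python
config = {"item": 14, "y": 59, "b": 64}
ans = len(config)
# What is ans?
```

Answer: 3

Derivation:
Trace (tracking ans):
config = {'item': 14, 'y': 59, 'b': 64}  # -> config = {'item': 14, 'y': 59, 'b': 64}
ans = len(config)  # -> ans = 3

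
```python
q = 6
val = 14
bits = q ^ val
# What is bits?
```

Trace (tracking bits):
q = 6  # -> q = 6
val = 14  # -> val = 14
bits = q ^ val  # -> bits = 8

Answer: 8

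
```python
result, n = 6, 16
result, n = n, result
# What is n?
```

Answer: 6

Derivation:
Trace (tracking n):
result, n = (6, 16)  # -> result = 6, n = 16
result, n = (n, result)  # -> result = 16, n = 6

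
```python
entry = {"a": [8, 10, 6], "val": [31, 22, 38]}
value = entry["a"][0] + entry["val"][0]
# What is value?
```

Answer: 39

Derivation:
Trace (tracking value):
entry = {'a': [8, 10, 6], 'val': [31, 22, 38]}  # -> entry = {'a': [8, 10, 6], 'val': [31, 22, 38]}
value = entry['a'][0] + entry['val'][0]  # -> value = 39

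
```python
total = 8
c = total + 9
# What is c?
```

Answer: 17

Derivation:
Trace (tracking c):
total = 8  # -> total = 8
c = total + 9  # -> c = 17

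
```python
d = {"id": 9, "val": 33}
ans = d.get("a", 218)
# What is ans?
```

Trace (tracking ans):
d = {'id': 9, 'val': 33}  # -> d = {'id': 9, 'val': 33}
ans = d.get('a', 218)  # -> ans = 218

Answer: 218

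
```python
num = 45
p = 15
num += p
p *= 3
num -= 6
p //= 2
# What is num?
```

Trace (tracking num):
num = 45  # -> num = 45
p = 15  # -> p = 15
num += p  # -> num = 60
p *= 3  # -> p = 45
num -= 6  # -> num = 54
p //= 2  # -> p = 22

Answer: 54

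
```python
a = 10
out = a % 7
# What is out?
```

Trace (tracking out):
a = 10  # -> a = 10
out = a % 7  # -> out = 3

Answer: 3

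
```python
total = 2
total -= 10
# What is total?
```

Trace (tracking total):
total = 2  # -> total = 2
total -= 10  # -> total = -8

Answer: -8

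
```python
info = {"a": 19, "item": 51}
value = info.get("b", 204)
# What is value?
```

Trace (tracking value):
info = {'a': 19, 'item': 51}  # -> info = {'a': 19, 'item': 51}
value = info.get('b', 204)  # -> value = 204

Answer: 204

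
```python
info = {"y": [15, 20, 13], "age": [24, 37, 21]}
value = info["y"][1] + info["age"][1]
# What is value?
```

Answer: 57

Derivation:
Trace (tracking value):
info = {'y': [15, 20, 13], 'age': [24, 37, 21]}  # -> info = {'y': [15, 20, 13], 'age': [24, 37, 21]}
value = info['y'][1] + info['age'][1]  # -> value = 57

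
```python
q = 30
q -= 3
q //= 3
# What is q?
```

Answer: 9

Derivation:
Trace (tracking q):
q = 30  # -> q = 30
q -= 3  # -> q = 27
q //= 3  # -> q = 9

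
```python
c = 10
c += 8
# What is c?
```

Answer: 18

Derivation:
Trace (tracking c):
c = 10  # -> c = 10
c += 8  # -> c = 18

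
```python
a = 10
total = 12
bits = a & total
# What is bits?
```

Answer: 8

Derivation:
Trace (tracking bits):
a = 10  # -> a = 10
total = 12  # -> total = 12
bits = a & total  # -> bits = 8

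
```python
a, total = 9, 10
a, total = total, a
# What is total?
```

Trace (tracking total):
a, total = (9, 10)  # -> a = 9, total = 10
a, total = (total, a)  # -> a = 10, total = 9

Answer: 9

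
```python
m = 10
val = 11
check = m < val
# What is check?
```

Trace (tracking check):
m = 10  # -> m = 10
val = 11  # -> val = 11
check = m < val  # -> check = True

Answer: True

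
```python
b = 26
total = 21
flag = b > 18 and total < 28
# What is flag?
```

Trace (tracking flag):
b = 26  # -> b = 26
total = 21  # -> total = 21
flag = b > 18 and total < 28  # -> flag = True

Answer: True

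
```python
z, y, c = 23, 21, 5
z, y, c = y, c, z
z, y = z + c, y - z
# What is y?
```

Answer: -16

Derivation:
Trace (tracking y):
z, y, c = (23, 21, 5)  # -> z = 23, y = 21, c = 5
z, y, c = (y, c, z)  # -> z = 21, y = 5, c = 23
z, y = (z + c, y - z)  # -> z = 44, y = -16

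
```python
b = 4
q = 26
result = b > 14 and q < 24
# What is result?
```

Answer: False

Derivation:
Trace (tracking result):
b = 4  # -> b = 4
q = 26  # -> q = 26
result = b > 14 and q < 24  # -> result = False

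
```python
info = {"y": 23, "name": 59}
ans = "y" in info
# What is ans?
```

Trace (tracking ans):
info = {'y': 23, 'name': 59}  # -> info = {'y': 23, 'name': 59}
ans = 'y' in info  # -> ans = True

Answer: True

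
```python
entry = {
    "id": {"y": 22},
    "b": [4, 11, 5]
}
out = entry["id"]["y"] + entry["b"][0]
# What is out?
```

Answer: 26

Derivation:
Trace (tracking out):
entry = {'id': {'y': 22}, 'b': [4, 11, 5]}  # -> entry = {'id': {'y': 22}, 'b': [4, 11, 5]}
out = entry['id']['y'] + entry['b'][0]  # -> out = 26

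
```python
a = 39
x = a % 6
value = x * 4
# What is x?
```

Answer: 3

Derivation:
Trace (tracking x):
a = 39  # -> a = 39
x = a % 6  # -> x = 3
value = x * 4  # -> value = 12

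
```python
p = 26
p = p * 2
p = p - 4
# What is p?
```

Trace (tracking p):
p = 26  # -> p = 26
p = p * 2  # -> p = 52
p = p - 4  # -> p = 48

Answer: 48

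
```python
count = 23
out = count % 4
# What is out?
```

Trace (tracking out):
count = 23  # -> count = 23
out = count % 4  # -> out = 3

Answer: 3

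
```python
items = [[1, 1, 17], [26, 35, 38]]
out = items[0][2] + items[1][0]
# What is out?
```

Trace (tracking out):
items = [[1, 1, 17], [26, 35, 38]]  # -> items = [[1, 1, 17], [26, 35, 38]]
out = items[0][2] + items[1][0]  # -> out = 43

Answer: 43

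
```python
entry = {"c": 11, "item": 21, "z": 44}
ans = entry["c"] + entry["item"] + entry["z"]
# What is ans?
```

Trace (tracking ans):
entry = {'c': 11, 'item': 21, 'z': 44}  # -> entry = {'c': 11, 'item': 21, 'z': 44}
ans = entry['c'] + entry['item'] + entry['z']  # -> ans = 76

Answer: 76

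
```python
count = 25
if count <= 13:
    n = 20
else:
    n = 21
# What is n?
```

Trace (tracking n):
count = 25  # -> count = 25
if count <= 13:  # condition is False
else:
    n = 21  # -> n = 21

Answer: 21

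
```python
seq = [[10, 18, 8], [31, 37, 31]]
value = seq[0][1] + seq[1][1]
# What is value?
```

Answer: 55

Derivation:
Trace (tracking value):
seq = [[10, 18, 8], [31, 37, 31]]  # -> seq = [[10, 18, 8], [31, 37, 31]]
value = seq[0][1] + seq[1][1]  # -> value = 55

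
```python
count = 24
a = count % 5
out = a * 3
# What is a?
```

Answer: 4

Derivation:
Trace (tracking a):
count = 24  # -> count = 24
a = count % 5  # -> a = 4
out = a * 3  # -> out = 12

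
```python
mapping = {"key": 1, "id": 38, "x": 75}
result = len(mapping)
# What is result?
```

Trace (tracking result):
mapping = {'key': 1, 'id': 38, 'x': 75}  # -> mapping = {'key': 1, 'id': 38, 'x': 75}
result = len(mapping)  # -> result = 3

Answer: 3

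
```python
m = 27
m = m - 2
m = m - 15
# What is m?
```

Trace (tracking m):
m = 27  # -> m = 27
m = m - 2  # -> m = 25
m = m - 15  # -> m = 10

Answer: 10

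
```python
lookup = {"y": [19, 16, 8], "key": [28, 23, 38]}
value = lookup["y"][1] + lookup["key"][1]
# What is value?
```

Trace (tracking value):
lookup = {'y': [19, 16, 8], 'key': [28, 23, 38]}  # -> lookup = {'y': [19, 16, 8], 'key': [28, 23, 38]}
value = lookup['y'][1] + lookup['key'][1]  # -> value = 39

Answer: 39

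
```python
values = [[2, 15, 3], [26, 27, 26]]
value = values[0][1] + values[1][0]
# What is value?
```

Trace (tracking value):
values = [[2, 15, 3], [26, 27, 26]]  # -> values = [[2, 15, 3], [26, 27, 26]]
value = values[0][1] + values[1][0]  # -> value = 41

Answer: 41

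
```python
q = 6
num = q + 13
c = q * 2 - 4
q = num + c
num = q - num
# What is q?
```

Trace (tracking q):
q = 6  # -> q = 6
num = q + 13  # -> num = 19
c = q * 2 - 4  # -> c = 8
q = num + c  # -> q = 27
num = q - num  # -> num = 8

Answer: 27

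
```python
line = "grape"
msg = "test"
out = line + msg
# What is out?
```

Trace (tracking out):
line = 'grape'  # -> line = 'grape'
msg = 'test'  # -> msg = 'test'
out = line + msg  # -> out = 'grapetest'

Answer: 'grapetest'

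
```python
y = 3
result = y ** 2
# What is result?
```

Trace (tracking result):
y = 3  # -> y = 3
result = y ** 2  # -> result = 9

Answer: 9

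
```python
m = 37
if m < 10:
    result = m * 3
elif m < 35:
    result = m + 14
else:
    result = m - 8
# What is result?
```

Answer: 29

Derivation:
Trace (tracking result):
m = 37  # -> m = 37
if m < 10:  # condition is False
elif m < 35:  # condition is False
else:
    result = m - 8  # -> result = 29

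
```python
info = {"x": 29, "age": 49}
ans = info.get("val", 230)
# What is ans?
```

Answer: 230

Derivation:
Trace (tracking ans):
info = {'x': 29, 'age': 49}  # -> info = {'x': 29, 'age': 49}
ans = info.get('val', 230)  # -> ans = 230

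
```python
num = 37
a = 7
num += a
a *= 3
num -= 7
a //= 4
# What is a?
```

Answer: 5

Derivation:
Trace (tracking a):
num = 37  # -> num = 37
a = 7  # -> a = 7
num += a  # -> num = 44
a *= 3  # -> a = 21
num -= 7  # -> num = 37
a //= 4  # -> a = 5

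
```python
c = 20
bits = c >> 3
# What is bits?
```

Answer: 2

Derivation:
Trace (tracking bits):
c = 20  # -> c = 20
bits = c >> 3  # -> bits = 2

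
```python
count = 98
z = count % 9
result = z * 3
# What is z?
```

Trace (tracking z):
count = 98  # -> count = 98
z = count % 9  # -> z = 8
result = z * 3  # -> result = 24

Answer: 8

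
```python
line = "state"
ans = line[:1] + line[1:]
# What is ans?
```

Trace (tracking ans):
line = 'state'  # -> line = 'state'
ans = line[:1] + line[1:]  # -> ans = 'state'

Answer: 'state'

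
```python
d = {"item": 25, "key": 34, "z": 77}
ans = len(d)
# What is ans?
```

Trace (tracking ans):
d = {'item': 25, 'key': 34, 'z': 77}  # -> d = {'item': 25, 'key': 34, 'z': 77}
ans = len(d)  # -> ans = 3

Answer: 3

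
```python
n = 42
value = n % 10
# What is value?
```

Trace (tracking value):
n = 42  # -> n = 42
value = n % 10  # -> value = 2

Answer: 2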